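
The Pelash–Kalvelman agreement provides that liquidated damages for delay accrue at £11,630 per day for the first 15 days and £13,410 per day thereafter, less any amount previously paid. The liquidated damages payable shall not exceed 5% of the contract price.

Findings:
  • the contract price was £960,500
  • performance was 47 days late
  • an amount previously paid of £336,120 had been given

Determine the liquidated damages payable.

£48,025

First 15 days: 15 × £11,630 = £174,450
Remaining days: (47 − 15) × £13,410 = £429,120
Accrued per-day damages: £174,450 + £429,120 = £603,570
Less amount previously paid: £603,570 − £336,120 = £267,450
Cap: 5% of £960,500 = £48,025
Cap at £48,025: £267,450 exceeds the cap → £48,025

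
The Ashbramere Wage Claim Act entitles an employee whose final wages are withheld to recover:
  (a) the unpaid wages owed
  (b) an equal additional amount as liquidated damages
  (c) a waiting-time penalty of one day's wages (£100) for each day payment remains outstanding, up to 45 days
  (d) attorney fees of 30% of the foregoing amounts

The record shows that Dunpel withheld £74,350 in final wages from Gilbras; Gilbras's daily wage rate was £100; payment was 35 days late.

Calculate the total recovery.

Liquidated damages (equal amount): £74,350
Penalty days: min(35, 45) = 35
Waiting-time penalty: 35 × £100 = £3,500
Subtotal: £74,350 + £74,350 + £3,500 = £152,200
Attorney fees: 30% of £152,200 = £45,660
Total award: £152,200 + £45,660 = £197,860

Total award: £197,860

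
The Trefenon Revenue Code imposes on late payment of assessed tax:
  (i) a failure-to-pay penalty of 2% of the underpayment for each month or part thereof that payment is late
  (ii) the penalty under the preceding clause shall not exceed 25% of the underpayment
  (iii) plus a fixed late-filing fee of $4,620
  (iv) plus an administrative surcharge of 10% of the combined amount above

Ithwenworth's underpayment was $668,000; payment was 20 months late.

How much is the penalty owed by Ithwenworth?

$188,782

Accrued rate: 2% × 20 = 40%, capped at 25% → 25%
Failure-to-pay penalty: 25% of $668,000 = $167,000
Penalty before surcharge: $167,000 + $4,620 = $171,620
Administrative surcharge: 10% of $171,620 = $17,162
Total penalty: $171,620 + $17,162 = $188,782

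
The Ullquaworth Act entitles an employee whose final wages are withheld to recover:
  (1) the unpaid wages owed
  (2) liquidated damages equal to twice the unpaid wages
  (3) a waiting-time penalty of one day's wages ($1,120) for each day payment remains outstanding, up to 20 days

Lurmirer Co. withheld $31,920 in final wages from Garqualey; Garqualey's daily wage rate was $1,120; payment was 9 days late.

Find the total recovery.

Total award: $105,840

Doubled: 2 × $31,920 = $63,840
Penalty days: min(9, 20) = 9
Waiting-time penalty: 9 × $1,120 = $10,080
Total award: $31,920 + $63,840 + $10,080 = $105,840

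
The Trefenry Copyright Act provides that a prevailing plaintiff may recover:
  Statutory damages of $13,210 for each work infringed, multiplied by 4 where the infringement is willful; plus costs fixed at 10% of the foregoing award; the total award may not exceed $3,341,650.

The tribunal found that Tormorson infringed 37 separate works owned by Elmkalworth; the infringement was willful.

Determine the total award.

Statutory damages: 37 × $13,210 = $488,770
Multiplied by 4: 4 × $488,770 = $1,955,080
Costs: 10% of $1,955,080 = $195,508
Award plus costs: $1,955,080 + $195,508 = $2,150,588
Cap at $3,341,650: $2,150,588 is within the cap, no reduction.

Award: $2,150,588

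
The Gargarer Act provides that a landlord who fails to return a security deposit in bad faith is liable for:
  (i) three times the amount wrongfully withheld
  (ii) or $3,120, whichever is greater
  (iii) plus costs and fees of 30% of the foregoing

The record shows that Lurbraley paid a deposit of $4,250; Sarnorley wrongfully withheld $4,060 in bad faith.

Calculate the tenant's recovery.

Trebled: 3 × $4,060 = $12,180
Minimum $3,120: $12,180 meets the minimum, no increase.
Costs and fees: 30% of $12,180 = $3,654
Total recovery: $12,180 + $3,654 = $15,834

Recovery: $15,834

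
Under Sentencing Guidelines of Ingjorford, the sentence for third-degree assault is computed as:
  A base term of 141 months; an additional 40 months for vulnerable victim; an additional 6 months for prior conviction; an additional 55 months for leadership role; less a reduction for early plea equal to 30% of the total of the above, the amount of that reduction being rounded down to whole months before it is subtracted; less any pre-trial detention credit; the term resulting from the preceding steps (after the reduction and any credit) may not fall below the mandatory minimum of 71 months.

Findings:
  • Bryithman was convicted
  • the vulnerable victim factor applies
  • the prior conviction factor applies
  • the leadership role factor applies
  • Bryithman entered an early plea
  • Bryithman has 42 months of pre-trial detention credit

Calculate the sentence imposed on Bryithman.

128 months

Vulnerable victim enhancement: +40 months
Prior conviction enhancement: +6 months
Leadership role enhancement: +55 months
Adjusted term: 141 months + 40 months + 6 months + 55 months = 242 months
Early plea reduction: 30% of 242 months = 72 months (rounded down)
After reduction: 242 − 72 = 170 months
Less pre-trial detention credit: 170 months − 42 months = 128 months
Minimum 71 months: 128 months meets the minimum, no increase.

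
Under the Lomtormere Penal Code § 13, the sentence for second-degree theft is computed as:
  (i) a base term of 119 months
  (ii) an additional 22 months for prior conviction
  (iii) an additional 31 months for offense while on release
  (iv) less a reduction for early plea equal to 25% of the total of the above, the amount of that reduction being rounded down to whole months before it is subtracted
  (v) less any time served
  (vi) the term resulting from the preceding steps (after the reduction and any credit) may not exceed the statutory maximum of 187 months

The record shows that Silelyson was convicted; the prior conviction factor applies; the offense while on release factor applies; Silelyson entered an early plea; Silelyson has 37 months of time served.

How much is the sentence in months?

Prior conviction enhancement: +22 months
Offense while on release enhancement: +31 months
Adjusted term: 119 months + 22 months + 31 months = 172 months
Early plea reduction: 25% of 172 months = 43 months (rounded down)
After reduction: 172 − 43 = 129 months
Less time served: 129 months − 37 months = 92 months
Cap at 187 months: 92 months is within the cap, no reduction.

92 months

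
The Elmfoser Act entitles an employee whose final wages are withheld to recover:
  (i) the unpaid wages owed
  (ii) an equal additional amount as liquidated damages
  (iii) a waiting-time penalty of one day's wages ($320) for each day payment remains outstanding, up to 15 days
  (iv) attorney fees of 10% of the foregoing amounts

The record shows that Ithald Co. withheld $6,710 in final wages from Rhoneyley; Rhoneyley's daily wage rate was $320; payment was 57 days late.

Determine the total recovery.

$20,042

Liquidated damages (equal amount): $6,710
Penalty days: min(57, 15) = 15
Waiting-time penalty: 15 × $320 = $4,800
Subtotal: $6,710 + $6,710 + $4,800 = $18,220
Attorney fees: 10% of $18,220 = $1,822
Total award: $18,220 + $1,822 = $20,042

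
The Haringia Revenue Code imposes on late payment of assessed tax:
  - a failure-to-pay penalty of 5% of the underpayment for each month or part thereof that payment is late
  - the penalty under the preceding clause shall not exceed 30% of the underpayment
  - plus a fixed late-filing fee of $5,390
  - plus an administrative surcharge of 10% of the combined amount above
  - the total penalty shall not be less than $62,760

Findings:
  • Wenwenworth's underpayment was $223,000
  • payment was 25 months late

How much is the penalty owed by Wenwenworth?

$79,519

Accrued rate: 5% × 25 = 125%, capped at 30% → 30%
Failure-to-pay penalty: 30% of $223,000 = $66,900
Penalty before surcharge: $66,900 + $5,390 = $72,290
Administrative surcharge: 10% of $72,290 = $7,229
Total penalty: $72,290 + $7,229 = $79,519
Minimum $62,760: $79,519 meets the minimum, no increase.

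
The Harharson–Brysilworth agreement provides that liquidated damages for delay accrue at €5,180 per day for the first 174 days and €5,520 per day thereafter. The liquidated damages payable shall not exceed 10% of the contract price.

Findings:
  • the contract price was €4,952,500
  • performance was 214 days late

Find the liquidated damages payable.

First 174 days: 174 × €5,180 = €901,320
Remaining days: (214 − 174) × €5,520 = €220,800
Accrued per-day damages: €901,320 + €220,800 = €1,122,120
Cap: 10% of €4,952,500 = €495,250
Cap at €495,250: €1,122,120 exceeds the cap → €495,250

€495,250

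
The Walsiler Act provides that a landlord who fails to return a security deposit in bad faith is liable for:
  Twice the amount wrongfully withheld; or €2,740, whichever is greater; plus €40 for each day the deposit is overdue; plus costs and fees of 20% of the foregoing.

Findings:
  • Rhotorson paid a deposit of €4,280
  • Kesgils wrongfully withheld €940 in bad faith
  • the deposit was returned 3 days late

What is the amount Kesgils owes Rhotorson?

€3,432

Doubled: 2 × €940 = €1,880
Minimum €2,740: €1,880 is below the minimum → €2,740
Late-return penalty: 3 × €40 = €120
Damages plus late penalty: €2,740 + €120 = €2,860
Costs and fees: 20% of €2,860 = €572
Total recovery: €2,860 + €572 = €3,432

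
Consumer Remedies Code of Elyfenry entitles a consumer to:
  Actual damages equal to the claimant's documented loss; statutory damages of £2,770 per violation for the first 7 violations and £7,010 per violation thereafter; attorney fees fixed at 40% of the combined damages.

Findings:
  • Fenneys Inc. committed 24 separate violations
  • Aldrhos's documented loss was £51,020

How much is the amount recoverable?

£265,412

First 7 violations: 7 × £2,770 = £19,390
Remaining violations: (24 − 7) × £7,010 = £119,170
Statutory damages: £19,390 + £119,170 = £138,560
Combined damages: £51,020 + £138,560 = £189,580
Attorney fees: 40% of £189,580 = £75,832
Total recovery: £189,580 + £75,832 = £265,412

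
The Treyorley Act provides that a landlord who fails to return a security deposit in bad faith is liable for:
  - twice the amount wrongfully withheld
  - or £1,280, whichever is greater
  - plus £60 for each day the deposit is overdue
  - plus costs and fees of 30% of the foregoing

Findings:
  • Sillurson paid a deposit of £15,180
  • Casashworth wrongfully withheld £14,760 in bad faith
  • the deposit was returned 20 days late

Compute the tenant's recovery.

Doubled: 2 × £14,760 = £29,520
Minimum £1,280: £29,520 meets the minimum, no increase.
Late-return penalty: 20 × £60 = £1,200
Damages plus late penalty: £29,520 + £1,200 = £30,720
Costs and fees: 30% of £30,720 = £9,216
Total recovery: £30,720 + £9,216 = £39,936

£39,936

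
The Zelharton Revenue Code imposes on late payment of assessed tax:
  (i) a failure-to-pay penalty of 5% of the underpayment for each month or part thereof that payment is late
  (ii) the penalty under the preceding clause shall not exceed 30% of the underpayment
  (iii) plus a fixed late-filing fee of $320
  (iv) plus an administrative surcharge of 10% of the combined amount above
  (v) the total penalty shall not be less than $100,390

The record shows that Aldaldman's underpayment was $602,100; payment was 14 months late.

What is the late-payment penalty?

Accrued rate: 5% × 14 = 70%, capped at 30% → 30%
Failure-to-pay penalty: 30% of $602,100 = $180,630
Penalty before surcharge: $180,630 + $320 = $180,950
Administrative surcharge: 10% of $180,950 = $18,095
Total penalty: $180,950 + $18,095 = $199,045
Minimum $100,390: $199,045 meets the minimum, no increase.

$199,045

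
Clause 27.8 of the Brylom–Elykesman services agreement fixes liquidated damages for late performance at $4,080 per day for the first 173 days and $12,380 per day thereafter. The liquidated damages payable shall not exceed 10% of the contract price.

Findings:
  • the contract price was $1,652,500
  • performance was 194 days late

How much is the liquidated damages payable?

First 173 days: 173 × $4,080 = $705,840
Remaining days: (194 − 173) × $12,380 = $259,980
Accrued per-day damages: $705,840 + $259,980 = $965,820
Cap: 10% of $1,652,500 = $165,250
Cap at $165,250: $965,820 exceeds the cap → $165,250

Liquidated damages: $165,250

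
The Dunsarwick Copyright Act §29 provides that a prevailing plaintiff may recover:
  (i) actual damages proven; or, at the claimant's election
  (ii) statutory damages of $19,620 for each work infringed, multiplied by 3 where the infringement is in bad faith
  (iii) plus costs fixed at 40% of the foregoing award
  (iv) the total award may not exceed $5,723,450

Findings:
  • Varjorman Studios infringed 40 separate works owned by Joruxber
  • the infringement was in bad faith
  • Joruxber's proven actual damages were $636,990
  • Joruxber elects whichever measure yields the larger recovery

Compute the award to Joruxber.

$3,296,160

Statutory damages: 40 × $19,620 = $784,800
Trebled: 3 × $784,800 = $2,354,400
Greater of actual damages ($636,990) or enhanced statutory damages ($2,354,400): $2,354,400
Costs: 40% of $2,354,400 = $941,760
Award plus costs: $2,354,400 + $941,760 = $3,296,160
Cap at $5,723,450: $3,296,160 is within the cap, no reduction.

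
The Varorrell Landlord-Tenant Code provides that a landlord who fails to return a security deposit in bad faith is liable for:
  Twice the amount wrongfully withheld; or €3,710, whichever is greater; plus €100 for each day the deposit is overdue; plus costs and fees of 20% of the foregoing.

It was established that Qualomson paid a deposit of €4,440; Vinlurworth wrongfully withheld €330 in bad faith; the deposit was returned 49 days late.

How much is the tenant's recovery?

€10,332

Doubled: 2 × €330 = €660
Minimum €3,710: €660 is below the minimum → €3,710
Late-return penalty: 49 × €100 = €4,900
Damages plus late penalty: €3,710 + €4,900 = €8,610
Costs and fees: 20% of €8,610 = €1,722
Total recovery: €8,610 + €1,722 = €10,332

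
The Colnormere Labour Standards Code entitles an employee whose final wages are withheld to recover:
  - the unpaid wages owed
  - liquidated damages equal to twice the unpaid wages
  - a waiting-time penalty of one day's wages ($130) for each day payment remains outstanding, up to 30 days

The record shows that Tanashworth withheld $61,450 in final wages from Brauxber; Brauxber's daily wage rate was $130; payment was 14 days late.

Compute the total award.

$186,170

Doubled: 2 × $61,450 = $122,900
Penalty days: min(14, 30) = 14
Waiting-time penalty: 14 × $130 = $1,820
Total award: $61,450 + $122,900 + $1,820 = $186,170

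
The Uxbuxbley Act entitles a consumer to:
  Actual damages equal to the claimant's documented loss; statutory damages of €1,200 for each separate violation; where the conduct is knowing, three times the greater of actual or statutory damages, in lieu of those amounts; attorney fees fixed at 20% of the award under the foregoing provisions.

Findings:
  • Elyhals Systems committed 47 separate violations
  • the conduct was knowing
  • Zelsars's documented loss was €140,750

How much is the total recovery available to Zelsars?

Statutory damages: 47 × €1,200 = €56,400
Greater of actual damages (€140,750) or statutory damages (€56,400): €140,750
Trebled: 3 × €140,750 = €422,250
Attorney fees: 20% of €422,250 = €84,450
Total recovery: €422,250 + €84,450 = €506,700

Total recovery: €506,700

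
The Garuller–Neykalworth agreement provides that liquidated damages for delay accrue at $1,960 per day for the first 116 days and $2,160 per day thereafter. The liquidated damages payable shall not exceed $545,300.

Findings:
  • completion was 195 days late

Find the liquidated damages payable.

First 116 days: 116 × $1,960 = $227,360
Remaining days: (195 − 116) × $2,160 = $170,640
Accrued per-day damages: $227,360 + $170,640 = $398,000
Cap at $545,300: $398,000 is within the cap, no reduction.

$398,000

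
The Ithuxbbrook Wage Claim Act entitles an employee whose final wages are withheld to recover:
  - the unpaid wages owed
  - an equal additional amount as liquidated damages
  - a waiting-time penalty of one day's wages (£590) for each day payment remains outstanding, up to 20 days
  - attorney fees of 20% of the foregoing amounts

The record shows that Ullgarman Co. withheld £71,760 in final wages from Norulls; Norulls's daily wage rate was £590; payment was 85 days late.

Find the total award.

£186,384

Liquidated damages (equal amount): £71,760
Penalty days: min(85, 20) = 20
Waiting-time penalty: 20 × £590 = £11,800
Subtotal: £71,760 + £71,760 + £11,800 = £155,320
Attorney fees: 20% of £155,320 = £31,064
Total award: £155,320 + £31,064 = £186,384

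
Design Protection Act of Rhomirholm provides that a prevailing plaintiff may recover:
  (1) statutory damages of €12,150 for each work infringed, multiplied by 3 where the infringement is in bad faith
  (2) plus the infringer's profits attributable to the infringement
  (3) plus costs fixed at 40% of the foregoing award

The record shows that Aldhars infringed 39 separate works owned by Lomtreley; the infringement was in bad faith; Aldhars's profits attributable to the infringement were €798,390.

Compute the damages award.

€3,107,916

Statutory damages: 39 × €12,150 = €473,850
Trebled: 3 × €473,850 = €1,421,550
Combined award: €1,421,550 + €798,390 = €2,219,940
Costs: 40% of €2,219,940 = €887,976
Award plus costs: €2,219,940 + €887,976 = €3,107,916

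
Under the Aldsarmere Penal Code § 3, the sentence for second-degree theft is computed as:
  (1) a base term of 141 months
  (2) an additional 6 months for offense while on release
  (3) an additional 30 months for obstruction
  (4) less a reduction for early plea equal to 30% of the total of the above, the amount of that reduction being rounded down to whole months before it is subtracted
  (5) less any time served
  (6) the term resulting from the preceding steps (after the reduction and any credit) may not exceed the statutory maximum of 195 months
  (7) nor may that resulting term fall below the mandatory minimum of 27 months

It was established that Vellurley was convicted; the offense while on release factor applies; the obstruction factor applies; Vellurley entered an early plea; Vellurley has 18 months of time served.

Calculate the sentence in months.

106 months

Offense while on release enhancement: +6 months
Obstruction enhancement: +30 months
Adjusted term: 141 months + 6 months + 30 months = 177 months
Early plea reduction: 30% of 177 months = 53 months (rounded down)
After reduction: 177 − 53 = 124 months
Less time served: 124 months − 18 months = 106 months
Cap at 195 months: 106 months is within the cap, no reduction.
Minimum 27 months: 106 months meets the minimum, no increase.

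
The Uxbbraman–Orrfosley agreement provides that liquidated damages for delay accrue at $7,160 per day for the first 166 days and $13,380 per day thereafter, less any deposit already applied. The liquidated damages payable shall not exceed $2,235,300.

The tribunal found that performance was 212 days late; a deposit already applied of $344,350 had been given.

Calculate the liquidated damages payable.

$1,459,690

First 166 days: 166 × $7,160 = $1,188,560
Remaining days: (212 − 166) × $13,380 = $615,480
Accrued per-day damages: $1,188,560 + $615,480 = $1,804,040
Less deposit already applied: $1,804,040 − $344,350 = $1,459,690
Cap at $2,235,300: $1,459,690 is within the cap, no reduction.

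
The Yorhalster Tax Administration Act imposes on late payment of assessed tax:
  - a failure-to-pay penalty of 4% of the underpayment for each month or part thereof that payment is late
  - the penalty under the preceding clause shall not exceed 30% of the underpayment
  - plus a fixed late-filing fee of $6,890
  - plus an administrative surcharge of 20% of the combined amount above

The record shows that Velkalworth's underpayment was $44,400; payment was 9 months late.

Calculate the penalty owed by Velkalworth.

Accrued rate: 4% × 9 = 36%, capped at 30% → 30%
Failure-to-pay penalty: 30% of $44,400 = $13,320
Penalty before surcharge: $13,320 + $6,890 = $20,210
Administrative surcharge: 20% of $20,210 = $4,042
Total penalty: $20,210 + $4,042 = $24,252

Penalty: $24,252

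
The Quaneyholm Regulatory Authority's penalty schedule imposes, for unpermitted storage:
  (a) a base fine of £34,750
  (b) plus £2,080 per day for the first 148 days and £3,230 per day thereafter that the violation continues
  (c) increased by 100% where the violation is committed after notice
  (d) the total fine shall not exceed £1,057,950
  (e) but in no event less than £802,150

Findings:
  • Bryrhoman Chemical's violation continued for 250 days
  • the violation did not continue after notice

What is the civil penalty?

£802,150

First 148 days: 148 × £2,080 = £307,840
Remaining days: (250 − 148) × £3,230 = £329,460
Per-day component: £307,840 + £329,460 = £637,300
Base plus per-day: £34,750 + £637,300 = £672,050
The violation did not continue after notice: no 100% increase.
Cap at £1,057,950: £672,050 is within the cap, no reduction.
Minimum £802,150: £672,050 is below the minimum → £802,150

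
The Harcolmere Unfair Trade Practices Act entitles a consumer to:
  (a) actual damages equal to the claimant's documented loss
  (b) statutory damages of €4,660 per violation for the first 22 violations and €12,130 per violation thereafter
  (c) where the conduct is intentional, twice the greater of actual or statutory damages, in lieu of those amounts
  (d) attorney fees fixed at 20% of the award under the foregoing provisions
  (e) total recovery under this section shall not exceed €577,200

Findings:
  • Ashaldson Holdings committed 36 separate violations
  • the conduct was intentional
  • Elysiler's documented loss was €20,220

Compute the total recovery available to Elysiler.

€577,200

First 22 violations: 22 × €4,660 = €102,520
Remaining violations: (36 − 22) × €12,130 = €169,820
Statutory damages: €102,520 + €169,820 = €272,340
Greater of actual damages (€20,220) or statutory damages (€272,340): €272,340
Doubled: 2 × €272,340 = €544,680
Attorney fees: 20% of €544,680 = €108,936
Total before cap: €544,680 + €108,936 = €653,616
Cap at €577,200: €653,616 exceeds the cap → €577,200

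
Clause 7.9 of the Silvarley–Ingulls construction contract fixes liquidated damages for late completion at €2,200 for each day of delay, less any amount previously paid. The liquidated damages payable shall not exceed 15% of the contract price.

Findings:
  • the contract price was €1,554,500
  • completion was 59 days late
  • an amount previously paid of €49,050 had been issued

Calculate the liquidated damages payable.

Liquidated damages: €80,750

Per-day damages: 59 × €2,200 = €129,800
Less amount previously paid: €129,800 − €49,050 = €80,750
Cap: 15% of €1,554,500 = €233,175
Cap at €233,175: €80,750 is within the cap, no reduction.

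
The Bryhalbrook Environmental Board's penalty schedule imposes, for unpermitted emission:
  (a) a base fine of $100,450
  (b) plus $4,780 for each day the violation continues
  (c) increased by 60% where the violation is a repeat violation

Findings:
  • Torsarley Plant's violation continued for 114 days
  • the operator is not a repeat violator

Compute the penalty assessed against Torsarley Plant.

Per-day component: 114 × $4,780 = $544,920
Base plus per-day: $100,450 + $544,920 = $645,370
The operator is not a repeat violator: no 60% increase.

$645,370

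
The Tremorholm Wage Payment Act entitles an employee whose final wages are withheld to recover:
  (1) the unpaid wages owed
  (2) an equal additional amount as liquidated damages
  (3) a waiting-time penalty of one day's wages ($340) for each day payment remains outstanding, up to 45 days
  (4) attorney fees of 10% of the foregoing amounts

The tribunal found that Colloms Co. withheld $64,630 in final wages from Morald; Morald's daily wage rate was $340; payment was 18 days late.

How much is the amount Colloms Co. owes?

$148,918

Liquidated damages (equal amount): $64,630
Penalty days: min(18, 45) = 18
Waiting-time penalty: 18 × $340 = $6,120
Subtotal: $64,630 + $64,630 + $6,120 = $135,380
Attorney fees: 10% of $135,380 = $13,538
Total award: $135,380 + $13,538 = $148,918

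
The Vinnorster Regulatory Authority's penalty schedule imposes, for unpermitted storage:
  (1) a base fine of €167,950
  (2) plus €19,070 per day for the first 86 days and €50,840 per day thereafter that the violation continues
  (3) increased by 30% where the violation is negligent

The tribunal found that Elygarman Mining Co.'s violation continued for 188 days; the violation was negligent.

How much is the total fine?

First 86 days: 86 × €19,070 = €1,640,020
Remaining days: (188 − 86) × €50,840 = €5,185,680
Per-day component: €1,640,020 + €5,185,680 = €6,825,700
Base plus per-day: €167,950 + €6,825,700 = €6,993,650
Enhancement: 30% of €6,993,650 = €2,098,095
Enhanced fine: €6,993,650 + €2,098,095 = €9,091,745

€9,091,745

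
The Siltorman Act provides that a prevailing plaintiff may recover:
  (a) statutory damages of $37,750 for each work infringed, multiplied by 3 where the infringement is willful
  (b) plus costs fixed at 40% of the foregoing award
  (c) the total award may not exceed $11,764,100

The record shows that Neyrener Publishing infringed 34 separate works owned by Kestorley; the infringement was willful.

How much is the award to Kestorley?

Award: $5,390,700

Statutory damages: 34 × $37,750 = $1,283,500
Trebled: 3 × $1,283,500 = $3,850,500
Costs: 40% of $3,850,500 = $1,540,200
Award plus costs: $3,850,500 + $1,540,200 = $5,390,700
Cap at $11,764,100: $5,390,700 is within the cap, no reduction.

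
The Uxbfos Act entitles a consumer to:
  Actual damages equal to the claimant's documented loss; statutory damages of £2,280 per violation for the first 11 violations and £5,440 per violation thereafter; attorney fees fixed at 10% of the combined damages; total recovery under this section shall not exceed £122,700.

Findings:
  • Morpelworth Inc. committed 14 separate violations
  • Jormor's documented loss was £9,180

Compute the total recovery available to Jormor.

£55,638

First 11 violations: 11 × £2,280 = £25,080
Remaining violations: (14 − 11) × £5,440 = £16,320
Statutory damages: £25,080 + £16,320 = £41,400
Combined damages: £9,180 + £41,400 = £50,580
Attorney fees: 10% of £50,580 = £5,058
Total before cap: £50,580 + £5,058 = £55,638
Cap at £122,700: £55,638 is within the cap, no reduction.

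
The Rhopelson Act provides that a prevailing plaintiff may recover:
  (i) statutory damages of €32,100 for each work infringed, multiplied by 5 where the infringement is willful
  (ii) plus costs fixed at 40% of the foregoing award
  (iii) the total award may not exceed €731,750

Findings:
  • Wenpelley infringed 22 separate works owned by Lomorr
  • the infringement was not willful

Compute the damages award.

Statutory damages: 22 × €32,100 = €706,200
Infringement not willful: no ×5 enhancement.
Costs: 40% of €706,200 = €282,480
Award plus costs: €706,200 + €282,480 = €988,680
Cap at €731,750: €988,680 exceeds the cap → €731,750

€731,750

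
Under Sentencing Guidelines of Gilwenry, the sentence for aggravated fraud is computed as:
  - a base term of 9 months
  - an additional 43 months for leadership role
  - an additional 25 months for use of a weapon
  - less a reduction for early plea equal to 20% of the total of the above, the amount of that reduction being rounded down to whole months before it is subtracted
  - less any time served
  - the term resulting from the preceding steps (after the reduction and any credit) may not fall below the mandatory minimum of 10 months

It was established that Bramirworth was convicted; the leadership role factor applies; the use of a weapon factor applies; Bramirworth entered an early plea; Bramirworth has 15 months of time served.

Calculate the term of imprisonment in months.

Leadership role enhancement: +43 months
Use of a weapon enhancement: +25 months
Adjusted term: 9 months + 43 months + 25 months = 77 months
Early plea reduction: 20% of 77 months = 15 months (rounded down)
After reduction: 77 − 15 = 62 months
Less time served: 62 months − 15 months = 47 months
Minimum 10 months: 47 months meets the minimum, no increase.

47 months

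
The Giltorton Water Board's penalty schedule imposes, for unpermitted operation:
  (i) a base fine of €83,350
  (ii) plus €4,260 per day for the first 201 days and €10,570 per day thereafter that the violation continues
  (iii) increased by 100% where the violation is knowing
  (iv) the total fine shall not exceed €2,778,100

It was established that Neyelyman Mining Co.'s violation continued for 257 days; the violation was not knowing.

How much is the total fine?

First 201 days: 201 × €4,260 = €856,260
Remaining days: (257 − 201) × €10,570 = €591,920
Per-day component: €856,260 + €591,920 = €1,448,180
Base plus per-day: €83,350 + €1,448,180 = €1,531,530
The violation was not knowing: no 100% increase.
Cap at €2,778,100: €1,531,530 is within the cap, no reduction.

€1,531,530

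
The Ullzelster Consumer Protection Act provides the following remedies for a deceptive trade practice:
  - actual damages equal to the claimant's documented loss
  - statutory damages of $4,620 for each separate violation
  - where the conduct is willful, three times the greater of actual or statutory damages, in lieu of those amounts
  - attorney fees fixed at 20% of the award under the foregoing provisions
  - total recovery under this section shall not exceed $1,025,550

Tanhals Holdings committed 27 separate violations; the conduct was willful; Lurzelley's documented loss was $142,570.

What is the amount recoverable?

$513,252

Statutory damages: 27 × $4,620 = $124,740
Greater of actual damages ($142,570) or statutory damages ($124,740): $142,570
Trebled: 3 × $142,570 = $427,710
Attorney fees: 20% of $427,710 = $85,542
Total before cap: $427,710 + $85,542 = $513,252
Cap at $1,025,550: $513,252 is within the cap, no reduction.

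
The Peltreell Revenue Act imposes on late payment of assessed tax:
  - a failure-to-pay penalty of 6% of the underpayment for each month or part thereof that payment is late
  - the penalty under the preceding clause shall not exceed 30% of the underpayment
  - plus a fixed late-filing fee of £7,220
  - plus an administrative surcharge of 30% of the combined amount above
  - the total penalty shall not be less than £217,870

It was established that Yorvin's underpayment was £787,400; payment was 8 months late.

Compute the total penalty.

£316,472

Accrued rate: 6% × 8 = 48%, capped at 30% → 30%
Failure-to-pay penalty: 30% of £787,400 = £236,220
Penalty before surcharge: £236,220 + £7,220 = £243,440
Administrative surcharge: 30% of £243,440 = £73,032
Total penalty: £243,440 + £73,032 = £316,472
Minimum £217,870: £316,472 meets the minimum, no increase.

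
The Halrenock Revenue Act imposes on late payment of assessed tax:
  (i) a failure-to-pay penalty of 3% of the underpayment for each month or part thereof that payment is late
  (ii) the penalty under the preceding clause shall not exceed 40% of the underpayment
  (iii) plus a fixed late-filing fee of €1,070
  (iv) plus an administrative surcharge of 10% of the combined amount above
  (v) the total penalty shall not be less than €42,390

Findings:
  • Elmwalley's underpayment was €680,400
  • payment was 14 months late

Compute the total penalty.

Penalty: €300,553

Accrued rate: 3% × 14 = 42%, capped at 40% → 40%
Failure-to-pay penalty: 40% of €680,400 = €272,160
Penalty before surcharge: €272,160 + €1,070 = €273,230
Administrative surcharge: 10% of €273,230 = €27,323
Total penalty: €273,230 + €27,323 = €300,553
Minimum €42,390: €300,553 meets the minimum, no increase.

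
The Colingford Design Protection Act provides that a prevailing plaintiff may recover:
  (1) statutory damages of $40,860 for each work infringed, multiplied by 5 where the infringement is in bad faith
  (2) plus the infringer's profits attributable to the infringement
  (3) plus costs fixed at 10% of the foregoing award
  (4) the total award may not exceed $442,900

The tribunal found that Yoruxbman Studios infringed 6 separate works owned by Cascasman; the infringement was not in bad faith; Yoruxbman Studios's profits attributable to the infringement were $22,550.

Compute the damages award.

$294,481

Statutory damages: 6 × $40,860 = $245,160
Infringement not in bad faith: no ×5 enhancement.
Combined award: $245,160 + $22,550 = $267,710
Costs: 10% of $267,710 = $26,771
Award plus costs: $267,710 + $26,771 = $294,481
Cap at $442,900: $294,481 is within the cap, no reduction.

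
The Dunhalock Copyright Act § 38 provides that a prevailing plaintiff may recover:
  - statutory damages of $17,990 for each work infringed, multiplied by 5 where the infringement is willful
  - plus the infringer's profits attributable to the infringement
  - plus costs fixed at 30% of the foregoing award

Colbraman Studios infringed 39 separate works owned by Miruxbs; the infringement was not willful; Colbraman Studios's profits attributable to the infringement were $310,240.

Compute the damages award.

$1,315,405

Statutory damages: 39 × $17,990 = $701,610
Infringement not willful: no ×5 enhancement.
Combined award: $701,610 + $310,240 = $1,011,850
Costs: 30% of $1,011,850 = $303,555
Award plus costs: $1,011,850 + $303,555 = $1,315,405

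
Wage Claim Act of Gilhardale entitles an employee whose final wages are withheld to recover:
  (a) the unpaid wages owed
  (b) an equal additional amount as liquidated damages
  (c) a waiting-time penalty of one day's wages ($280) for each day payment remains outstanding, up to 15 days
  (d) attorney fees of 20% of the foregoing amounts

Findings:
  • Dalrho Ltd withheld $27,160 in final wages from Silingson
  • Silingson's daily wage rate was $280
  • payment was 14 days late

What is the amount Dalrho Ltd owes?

Liquidated damages (equal amount): $27,160
Penalty days: min(14, 15) = 14
Waiting-time penalty: 14 × $280 = $3,920
Subtotal: $27,160 + $27,160 + $3,920 = $58,240
Attorney fees: 20% of $58,240 = $11,648
Total award: $58,240 + $11,648 = $69,888

Total award: $69,888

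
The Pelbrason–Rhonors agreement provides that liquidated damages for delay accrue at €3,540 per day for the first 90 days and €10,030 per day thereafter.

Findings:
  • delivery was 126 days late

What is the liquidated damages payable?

€679,680

First 90 days: 90 × €3,540 = €318,600
Remaining days: (126 − 90) × €10,030 = €361,080
Accrued per-day damages: €318,600 + €361,080 = €679,680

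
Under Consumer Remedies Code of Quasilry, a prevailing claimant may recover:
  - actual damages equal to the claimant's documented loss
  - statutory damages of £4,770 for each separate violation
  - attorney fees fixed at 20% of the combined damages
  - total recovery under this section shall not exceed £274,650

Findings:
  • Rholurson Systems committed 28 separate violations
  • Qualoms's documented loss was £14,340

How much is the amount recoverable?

Statutory damages: 28 × £4,770 = £133,560
Combined damages: £14,340 + £133,560 = £147,900
Attorney fees: 20% of £147,900 = £29,580
Total before cap: £147,900 + £29,580 = £177,480
Cap at £274,650: £177,480 is within the cap, no reduction.

£177,480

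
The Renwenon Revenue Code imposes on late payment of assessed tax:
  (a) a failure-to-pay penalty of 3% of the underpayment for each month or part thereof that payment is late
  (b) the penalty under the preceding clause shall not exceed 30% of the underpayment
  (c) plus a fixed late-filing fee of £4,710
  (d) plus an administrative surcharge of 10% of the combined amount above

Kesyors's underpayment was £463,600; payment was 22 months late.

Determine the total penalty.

Accrued rate: 3% × 22 = 66%, capped at 30% → 30%
Failure-to-pay penalty: 30% of £463,600 = £139,080
Penalty before surcharge: £139,080 + £4,710 = £143,790
Administrative surcharge: 10% of £143,790 = £14,379
Total penalty: £143,790 + £14,379 = £158,169

£158,169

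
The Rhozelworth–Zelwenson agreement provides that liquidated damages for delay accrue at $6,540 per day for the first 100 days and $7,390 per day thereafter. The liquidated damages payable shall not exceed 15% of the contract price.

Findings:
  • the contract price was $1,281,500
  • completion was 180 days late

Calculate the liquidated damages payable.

First 100 days: 100 × $6,540 = $654,000
Remaining days: (180 − 100) × $7,390 = $591,200
Accrued per-day damages: $654,000 + $591,200 = $1,245,200
Cap: 15% of $1,281,500 = $192,225
Cap at $192,225: $1,245,200 exceeds the cap → $192,225

$192,225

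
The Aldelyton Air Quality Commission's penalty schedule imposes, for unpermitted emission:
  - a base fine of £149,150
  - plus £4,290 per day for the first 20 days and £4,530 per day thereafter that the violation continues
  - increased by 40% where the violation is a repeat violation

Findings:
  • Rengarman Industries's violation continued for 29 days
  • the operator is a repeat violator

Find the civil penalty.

First 20 days: 20 × £4,290 = £85,800
Remaining days: (29 − 20) × £4,530 = £40,770
Per-day component: £85,800 + £40,770 = £126,570
Base plus per-day: £149,150 + £126,570 = £275,720
Enhancement: 40% of £275,720 = £110,288
Enhanced fine: £275,720 + £110,288 = £386,008

£386,008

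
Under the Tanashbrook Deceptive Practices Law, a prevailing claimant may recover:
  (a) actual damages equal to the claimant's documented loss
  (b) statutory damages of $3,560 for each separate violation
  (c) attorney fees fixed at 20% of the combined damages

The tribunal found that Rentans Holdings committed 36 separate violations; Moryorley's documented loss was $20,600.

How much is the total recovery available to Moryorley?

$178,512

Statutory damages: 36 × $3,560 = $128,160
Combined damages: $20,600 + $128,160 = $148,760
Attorney fees: 20% of $148,760 = $29,752
Total recovery: $148,760 + $29,752 = $178,512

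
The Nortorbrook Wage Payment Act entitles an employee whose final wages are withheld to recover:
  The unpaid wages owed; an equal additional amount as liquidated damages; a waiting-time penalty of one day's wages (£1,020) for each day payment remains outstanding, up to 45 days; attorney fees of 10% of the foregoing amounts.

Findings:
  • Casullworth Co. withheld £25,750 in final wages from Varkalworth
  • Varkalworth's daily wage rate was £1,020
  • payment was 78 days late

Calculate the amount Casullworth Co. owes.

Liquidated damages (equal amount): £25,750
Penalty days: min(78, 45) = 45
Waiting-time penalty: 45 × £1,020 = £45,900
Subtotal: £25,750 + £25,750 + £45,900 = £97,400
Attorney fees: 10% of £97,400 = £9,740
Total award: £97,400 + £9,740 = £107,140

£107,140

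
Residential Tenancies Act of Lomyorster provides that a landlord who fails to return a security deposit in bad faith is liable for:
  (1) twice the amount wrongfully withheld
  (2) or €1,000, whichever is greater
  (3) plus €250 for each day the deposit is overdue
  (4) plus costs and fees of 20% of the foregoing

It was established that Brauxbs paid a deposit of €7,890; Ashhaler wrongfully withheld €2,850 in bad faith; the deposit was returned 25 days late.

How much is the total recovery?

Doubled: 2 × €2,850 = €5,700
Minimum €1,000: €5,700 meets the minimum, no increase.
Late-return penalty: 25 × €250 = €6,250
Damages plus late penalty: €5,700 + €6,250 = €11,950
Costs and fees: 20% of €11,950 = €2,390
Total recovery: €11,950 + €2,390 = €14,340

€14,340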